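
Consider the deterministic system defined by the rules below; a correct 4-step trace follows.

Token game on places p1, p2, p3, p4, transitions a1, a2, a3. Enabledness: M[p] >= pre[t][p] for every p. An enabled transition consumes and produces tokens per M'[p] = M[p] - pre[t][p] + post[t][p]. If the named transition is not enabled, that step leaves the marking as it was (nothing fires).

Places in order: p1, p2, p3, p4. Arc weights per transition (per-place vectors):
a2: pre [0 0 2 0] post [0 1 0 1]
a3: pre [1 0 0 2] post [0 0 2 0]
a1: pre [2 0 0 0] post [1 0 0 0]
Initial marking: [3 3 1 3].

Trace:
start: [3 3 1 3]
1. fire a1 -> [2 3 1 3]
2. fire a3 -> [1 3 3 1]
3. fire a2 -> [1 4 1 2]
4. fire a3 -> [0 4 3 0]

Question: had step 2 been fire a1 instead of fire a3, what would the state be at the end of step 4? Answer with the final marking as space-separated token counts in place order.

0 3 3 1

(re-executing from step 2 with the substitution; state before step 2: [2 3 1 3])
2. fire a1 -> [1 3 1 3]
3. fire a2 -> [1 3 1 3]
4. fire a3 -> [0 3 3 1]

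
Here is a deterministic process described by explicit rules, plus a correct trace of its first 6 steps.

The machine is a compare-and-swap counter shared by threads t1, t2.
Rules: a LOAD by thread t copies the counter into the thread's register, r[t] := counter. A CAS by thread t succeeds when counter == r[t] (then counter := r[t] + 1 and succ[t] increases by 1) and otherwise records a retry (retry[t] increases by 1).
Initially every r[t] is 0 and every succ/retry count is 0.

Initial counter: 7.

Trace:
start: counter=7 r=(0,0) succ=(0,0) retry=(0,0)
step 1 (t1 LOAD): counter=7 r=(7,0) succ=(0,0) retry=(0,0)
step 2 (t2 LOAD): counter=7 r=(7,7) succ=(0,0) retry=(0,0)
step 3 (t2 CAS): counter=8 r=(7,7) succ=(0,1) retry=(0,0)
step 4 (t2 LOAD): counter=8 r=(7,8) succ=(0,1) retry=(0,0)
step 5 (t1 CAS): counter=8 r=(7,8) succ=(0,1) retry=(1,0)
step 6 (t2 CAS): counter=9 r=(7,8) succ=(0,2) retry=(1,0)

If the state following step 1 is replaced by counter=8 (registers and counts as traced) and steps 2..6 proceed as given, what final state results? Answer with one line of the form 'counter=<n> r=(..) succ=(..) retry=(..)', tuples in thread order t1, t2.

state after step 1 := counter=8 r=(7,0) succ=(0,0) retry=(0,0)
step 2 (t2 LOAD): counter=8 r=(7,8) succ=(0,0) retry=(0,0)
step 3 (t2 CAS): counter=9 r=(7,8) succ=(0,1) retry=(0,0)
step 4 (t2 LOAD): counter=9 r=(7,9) succ=(0,1) retry=(0,0)
step 5 (t1 CAS): counter=9 r=(7,9) succ=(0,1) retry=(1,0)
step 6 (t2 CAS): counter=10 r=(7,9) succ=(0,2) retry=(1,0)

counter=10 r=(7,9) succ=(0,2) retry=(1,0)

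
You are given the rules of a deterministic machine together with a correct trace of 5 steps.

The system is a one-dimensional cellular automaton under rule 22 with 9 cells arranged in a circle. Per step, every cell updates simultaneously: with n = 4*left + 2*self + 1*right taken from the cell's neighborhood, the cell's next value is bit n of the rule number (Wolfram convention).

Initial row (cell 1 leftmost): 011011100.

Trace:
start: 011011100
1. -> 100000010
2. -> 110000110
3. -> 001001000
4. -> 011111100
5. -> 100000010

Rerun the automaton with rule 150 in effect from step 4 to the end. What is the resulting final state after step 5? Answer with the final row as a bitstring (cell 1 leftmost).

(re-executing steps 4..5 under rule 150; state before step 4: 001001000)
4. -> 011111100
5. -> 101111010

101111010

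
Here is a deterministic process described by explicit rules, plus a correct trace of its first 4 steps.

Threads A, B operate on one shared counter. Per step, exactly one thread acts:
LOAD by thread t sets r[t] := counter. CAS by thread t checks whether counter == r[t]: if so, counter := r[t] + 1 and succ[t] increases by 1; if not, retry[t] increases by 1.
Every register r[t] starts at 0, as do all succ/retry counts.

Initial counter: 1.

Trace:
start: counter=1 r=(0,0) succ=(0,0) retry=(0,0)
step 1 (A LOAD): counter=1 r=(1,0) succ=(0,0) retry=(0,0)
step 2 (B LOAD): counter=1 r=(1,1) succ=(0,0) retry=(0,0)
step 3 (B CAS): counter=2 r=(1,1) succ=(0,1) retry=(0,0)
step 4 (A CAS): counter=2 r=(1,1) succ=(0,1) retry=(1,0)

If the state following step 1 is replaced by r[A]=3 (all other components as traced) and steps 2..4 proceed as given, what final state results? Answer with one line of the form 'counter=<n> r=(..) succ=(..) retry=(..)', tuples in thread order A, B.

counter=2 r=(3,1) succ=(0,1) retry=(1,0)

state after step 1 := counter=1 r=(3,0) succ=(0,0) retry=(0,0)
step 2 (B LOAD): counter=1 r=(3,1) succ=(0,0) retry=(0,0)
step 3 (B CAS): counter=2 r=(3,1) succ=(0,1) retry=(0,0)
step 4 (A CAS): counter=2 r=(3,1) succ=(0,1) retry=(1,0)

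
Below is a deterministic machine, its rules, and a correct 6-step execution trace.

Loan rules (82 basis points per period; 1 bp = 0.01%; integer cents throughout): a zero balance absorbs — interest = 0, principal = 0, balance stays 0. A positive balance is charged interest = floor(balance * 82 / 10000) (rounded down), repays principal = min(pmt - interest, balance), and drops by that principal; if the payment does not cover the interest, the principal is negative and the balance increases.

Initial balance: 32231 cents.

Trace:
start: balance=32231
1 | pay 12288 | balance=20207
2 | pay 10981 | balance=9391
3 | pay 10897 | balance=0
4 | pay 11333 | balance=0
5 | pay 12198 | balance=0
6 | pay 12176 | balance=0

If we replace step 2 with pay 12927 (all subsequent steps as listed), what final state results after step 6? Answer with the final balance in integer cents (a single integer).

(re-executing from step 2 with the substitution; state before step 2: balance=20207)
2 | pay 12927 | balance=7445
3 | pay 10897 | balance=0
4 | pay 11333 | balance=0
5 | pay 12198 | balance=0
6 | pay 12176 | balance=0

0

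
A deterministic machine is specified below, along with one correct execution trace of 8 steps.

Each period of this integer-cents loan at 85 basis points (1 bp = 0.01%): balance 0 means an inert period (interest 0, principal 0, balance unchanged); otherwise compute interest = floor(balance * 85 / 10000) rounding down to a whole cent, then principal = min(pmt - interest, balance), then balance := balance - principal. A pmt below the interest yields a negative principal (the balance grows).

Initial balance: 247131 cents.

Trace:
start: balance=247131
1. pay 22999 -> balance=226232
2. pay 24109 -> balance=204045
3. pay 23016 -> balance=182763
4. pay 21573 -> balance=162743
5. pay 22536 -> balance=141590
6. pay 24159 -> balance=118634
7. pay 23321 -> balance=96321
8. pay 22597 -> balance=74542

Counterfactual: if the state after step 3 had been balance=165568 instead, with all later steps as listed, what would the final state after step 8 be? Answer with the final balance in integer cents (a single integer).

56603

state after step 3 := balance=165568
4. pay 21573 -> balance=145402
5. pay 22536 -> balance=124101
6. pay 24159 -> balance=100996
7. pay 23321 -> balance=78533
8. pay 22597 -> balance=56603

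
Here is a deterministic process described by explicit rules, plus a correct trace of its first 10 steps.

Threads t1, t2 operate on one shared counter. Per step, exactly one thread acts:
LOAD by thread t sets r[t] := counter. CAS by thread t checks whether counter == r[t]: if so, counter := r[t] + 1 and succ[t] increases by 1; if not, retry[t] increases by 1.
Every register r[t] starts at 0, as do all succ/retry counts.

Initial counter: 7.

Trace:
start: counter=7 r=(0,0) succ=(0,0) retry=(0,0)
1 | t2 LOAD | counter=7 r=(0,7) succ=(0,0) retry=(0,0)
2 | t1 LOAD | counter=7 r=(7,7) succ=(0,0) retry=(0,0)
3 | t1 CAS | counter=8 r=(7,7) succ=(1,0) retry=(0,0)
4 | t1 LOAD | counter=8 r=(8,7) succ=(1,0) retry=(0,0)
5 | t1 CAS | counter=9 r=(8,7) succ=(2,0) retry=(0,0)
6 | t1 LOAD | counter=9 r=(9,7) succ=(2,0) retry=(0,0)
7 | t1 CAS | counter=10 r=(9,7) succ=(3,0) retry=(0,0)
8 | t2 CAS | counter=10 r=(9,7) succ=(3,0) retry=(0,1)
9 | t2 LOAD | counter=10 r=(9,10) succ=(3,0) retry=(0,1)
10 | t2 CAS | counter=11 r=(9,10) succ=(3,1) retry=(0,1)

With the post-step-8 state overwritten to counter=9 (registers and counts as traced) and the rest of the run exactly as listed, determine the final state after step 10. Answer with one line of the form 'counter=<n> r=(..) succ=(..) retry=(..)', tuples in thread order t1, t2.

state after step 8 := counter=9 r=(9,7) succ=(3,0) retry=(0,1)
9 | t2 LOAD | counter=9 r=(9,9) succ=(3,0) retry=(0,1)
10 | t2 CAS | counter=10 r=(9,9) succ=(3,1) retry=(0,1)

counter=10 r=(9,9) succ=(3,1) retry=(0,1)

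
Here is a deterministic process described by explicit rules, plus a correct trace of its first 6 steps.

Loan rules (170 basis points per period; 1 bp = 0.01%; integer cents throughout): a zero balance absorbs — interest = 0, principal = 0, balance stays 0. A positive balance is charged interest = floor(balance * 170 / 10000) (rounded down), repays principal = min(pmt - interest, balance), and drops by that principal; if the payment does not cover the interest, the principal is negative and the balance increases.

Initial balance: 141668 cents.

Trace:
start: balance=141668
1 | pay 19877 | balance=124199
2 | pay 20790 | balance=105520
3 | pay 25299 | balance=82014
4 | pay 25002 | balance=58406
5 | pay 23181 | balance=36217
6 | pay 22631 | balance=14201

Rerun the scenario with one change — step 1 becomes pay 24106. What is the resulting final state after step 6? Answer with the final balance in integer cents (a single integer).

(re-executing from step 1 with the substitution; state before step 1: balance=141668)
1 | pay 24106 | balance=119970
2 | pay 20790 | balance=101219
3 | pay 25299 | balance=77640
4 | pay 25002 | balance=53957
5 | pay 23181 | balance=31693
6 | pay 22631 | balance=9600

9600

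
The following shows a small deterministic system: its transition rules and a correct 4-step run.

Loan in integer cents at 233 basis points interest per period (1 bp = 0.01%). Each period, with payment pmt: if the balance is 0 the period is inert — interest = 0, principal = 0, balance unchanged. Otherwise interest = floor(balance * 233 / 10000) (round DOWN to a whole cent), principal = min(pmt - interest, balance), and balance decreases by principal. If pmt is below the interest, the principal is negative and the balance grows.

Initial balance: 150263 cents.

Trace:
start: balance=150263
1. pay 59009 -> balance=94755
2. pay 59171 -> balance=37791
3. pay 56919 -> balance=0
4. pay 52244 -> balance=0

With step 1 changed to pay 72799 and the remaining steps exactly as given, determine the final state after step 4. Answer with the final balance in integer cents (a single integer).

0

(re-executing from step 1 with the substitution; state before step 1: balance=150263)
1. pay 72799 -> balance=80965
2. pay 59171 -> balance=23680
3. pay 56919 -> balance=0
4. pay 52244 -> balance=0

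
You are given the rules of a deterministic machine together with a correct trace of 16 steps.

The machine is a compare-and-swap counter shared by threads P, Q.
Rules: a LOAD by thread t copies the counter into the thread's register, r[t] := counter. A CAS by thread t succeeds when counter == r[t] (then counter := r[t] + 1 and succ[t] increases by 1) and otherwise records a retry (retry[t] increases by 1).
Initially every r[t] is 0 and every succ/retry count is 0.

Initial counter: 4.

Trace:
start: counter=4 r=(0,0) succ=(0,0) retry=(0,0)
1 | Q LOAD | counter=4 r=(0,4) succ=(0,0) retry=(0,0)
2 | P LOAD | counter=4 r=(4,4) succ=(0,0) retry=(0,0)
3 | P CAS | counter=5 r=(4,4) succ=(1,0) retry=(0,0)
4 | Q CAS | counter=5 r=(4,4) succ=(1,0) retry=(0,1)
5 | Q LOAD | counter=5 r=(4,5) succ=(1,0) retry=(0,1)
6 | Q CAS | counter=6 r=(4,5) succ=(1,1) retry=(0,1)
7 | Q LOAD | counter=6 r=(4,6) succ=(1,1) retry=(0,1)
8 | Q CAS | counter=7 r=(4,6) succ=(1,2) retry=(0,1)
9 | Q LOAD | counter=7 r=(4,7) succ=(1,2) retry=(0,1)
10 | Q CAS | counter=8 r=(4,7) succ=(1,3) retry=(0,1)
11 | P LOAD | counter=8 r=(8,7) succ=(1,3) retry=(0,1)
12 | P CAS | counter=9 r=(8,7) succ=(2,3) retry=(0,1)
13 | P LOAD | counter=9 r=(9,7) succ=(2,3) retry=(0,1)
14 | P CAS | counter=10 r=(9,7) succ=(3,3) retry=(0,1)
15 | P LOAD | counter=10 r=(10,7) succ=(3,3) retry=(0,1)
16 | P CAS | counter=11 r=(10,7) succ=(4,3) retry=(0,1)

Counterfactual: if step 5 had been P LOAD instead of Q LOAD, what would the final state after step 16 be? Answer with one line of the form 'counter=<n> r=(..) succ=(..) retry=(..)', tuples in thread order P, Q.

counter=10 r=(9,6) succ=(4,2) retry=(0,2)

(re-executing from step 5 with the substitution; state before step 5: counter=5 r=(4,4) succ=(1,0) retry=(0,1))
5 | P LOAD | counter=5 r=(5,4) succ=(1,0) retry=(0,1)
6 | Q CAS | counter=5 r=(5,4) succ=(1,0) retry=(0,2)
7 | Q LOAD | counter=5 r=(5,5) succ=(1,0) retry=(0,2)
8 | Q CAS | counter=6 r=(5,5) succ=(1,1) retry=(0,2)
9 | Q LOAD | counter=6 r=(5,6) succ=(1,1) retry=(0,2)
10 | Q CAS | counter=7 r=(5,6) succ=(1,2) retry=(0,2)
11 | P LOAD | counter=7 r=(7,6) succ=(1,2) retry=(0,2)
12 | P CAS | counter=8 r=(7,6) succ=(2,2) retry=(0,2)
13 | P LOAD | counter=8 r=(8,6) succ=(2,2) retry=(0,2)
14 | P CAS | counter=9 r=(8,6) succ=(3,2) retry=(0,2)
15 | P LOAD | counter=9 r=(9,6) succ=(3,2) retry=(0,2)
16 | P CAS | counter=10 r=(9,6) succ=(4,2) retry=(0,2)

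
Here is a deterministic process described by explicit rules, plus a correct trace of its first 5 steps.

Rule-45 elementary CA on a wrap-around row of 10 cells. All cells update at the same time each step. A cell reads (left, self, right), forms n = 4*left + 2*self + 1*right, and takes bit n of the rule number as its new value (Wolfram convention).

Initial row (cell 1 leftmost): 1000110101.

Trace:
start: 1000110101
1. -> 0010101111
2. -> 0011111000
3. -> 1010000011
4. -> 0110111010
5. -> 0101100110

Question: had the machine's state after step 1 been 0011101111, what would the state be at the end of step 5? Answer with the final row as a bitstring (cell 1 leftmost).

0100010010

state after step 1 := 0011101111
2. -> 0010011000
3. -> 1010010011
4. -> 0110010010
5. -> 0100010010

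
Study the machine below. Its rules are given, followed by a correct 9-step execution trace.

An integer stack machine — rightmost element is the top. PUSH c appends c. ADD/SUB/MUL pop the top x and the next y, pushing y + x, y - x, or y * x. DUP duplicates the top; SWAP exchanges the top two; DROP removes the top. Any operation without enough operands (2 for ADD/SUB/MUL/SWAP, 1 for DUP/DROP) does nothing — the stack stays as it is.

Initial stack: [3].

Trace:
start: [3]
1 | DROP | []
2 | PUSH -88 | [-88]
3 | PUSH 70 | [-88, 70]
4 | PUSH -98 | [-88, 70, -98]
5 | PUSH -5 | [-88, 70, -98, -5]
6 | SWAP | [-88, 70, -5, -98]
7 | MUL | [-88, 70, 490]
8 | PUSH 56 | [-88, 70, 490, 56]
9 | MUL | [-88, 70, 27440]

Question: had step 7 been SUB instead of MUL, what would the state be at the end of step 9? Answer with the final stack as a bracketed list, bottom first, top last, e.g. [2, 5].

(re-executing from step 7 with the substitution; state before step 7: [-88, 70, -5, -98])
7 | SUB | [-88, 70, 93]
8 | PUSH 56 | [-88, 70, 93, 56]
9 | MUL | [-88, 70, 5208]

[-88, 70, 5208]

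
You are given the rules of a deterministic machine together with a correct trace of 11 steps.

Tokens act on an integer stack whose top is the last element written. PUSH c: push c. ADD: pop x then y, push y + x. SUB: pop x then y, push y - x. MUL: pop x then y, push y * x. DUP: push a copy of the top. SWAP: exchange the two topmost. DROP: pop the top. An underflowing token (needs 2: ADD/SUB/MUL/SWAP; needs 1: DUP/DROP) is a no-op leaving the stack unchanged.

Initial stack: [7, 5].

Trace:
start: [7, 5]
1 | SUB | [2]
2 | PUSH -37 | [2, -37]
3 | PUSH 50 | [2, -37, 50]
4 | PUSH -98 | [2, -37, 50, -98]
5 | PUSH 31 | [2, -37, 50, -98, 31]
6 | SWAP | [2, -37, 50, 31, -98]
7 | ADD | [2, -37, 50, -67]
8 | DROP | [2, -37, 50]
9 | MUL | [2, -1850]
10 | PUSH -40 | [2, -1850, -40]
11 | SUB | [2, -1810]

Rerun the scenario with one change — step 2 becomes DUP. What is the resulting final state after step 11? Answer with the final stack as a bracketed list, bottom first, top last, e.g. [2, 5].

[2, 140]

(re-executing from step 2 with the substitution; state before step 2: [2])
2 | DUP | [2, 2]
3 | PUSH 50 | [2, 2, 50]
4 | PUSH -98 | [2, 2, 50, -98]
5 | PUSH 31 | [2, 2, 50, -98, 31]
6 | SWAP | [2, 2, 50, 31, -98]
7 | ADD | [2, 2, 50, -67]
8 | DROP | [2, 2, 50]
9 | MUL | [2, 100]
10 | PUSH -40 | [2, 100, -40]
11 | SUB | [2, 140]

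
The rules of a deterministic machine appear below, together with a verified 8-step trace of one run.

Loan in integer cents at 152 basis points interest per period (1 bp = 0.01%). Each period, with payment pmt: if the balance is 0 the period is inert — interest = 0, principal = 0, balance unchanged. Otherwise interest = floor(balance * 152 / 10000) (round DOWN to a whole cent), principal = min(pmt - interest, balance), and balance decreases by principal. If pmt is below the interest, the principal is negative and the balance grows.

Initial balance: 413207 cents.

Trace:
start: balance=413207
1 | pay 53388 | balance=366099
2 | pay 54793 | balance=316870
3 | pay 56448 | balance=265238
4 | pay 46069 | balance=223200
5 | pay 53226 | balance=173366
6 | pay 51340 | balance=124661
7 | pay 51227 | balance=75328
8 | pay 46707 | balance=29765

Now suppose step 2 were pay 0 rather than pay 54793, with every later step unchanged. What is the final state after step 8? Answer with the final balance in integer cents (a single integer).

(re-executing from step 2 with the substitution; state before step 2: balance=366099)
2 | pay 0 | balance=371663
3 | pay 56448 | balance=320864
4 | pay 46069 | balance=279672
5 | pay 53226 | balance=230697
6 | pay 51340 | balance=182863
7 | pay 51227 | balance=134415
8 | pay 46707 | balance=89751

89751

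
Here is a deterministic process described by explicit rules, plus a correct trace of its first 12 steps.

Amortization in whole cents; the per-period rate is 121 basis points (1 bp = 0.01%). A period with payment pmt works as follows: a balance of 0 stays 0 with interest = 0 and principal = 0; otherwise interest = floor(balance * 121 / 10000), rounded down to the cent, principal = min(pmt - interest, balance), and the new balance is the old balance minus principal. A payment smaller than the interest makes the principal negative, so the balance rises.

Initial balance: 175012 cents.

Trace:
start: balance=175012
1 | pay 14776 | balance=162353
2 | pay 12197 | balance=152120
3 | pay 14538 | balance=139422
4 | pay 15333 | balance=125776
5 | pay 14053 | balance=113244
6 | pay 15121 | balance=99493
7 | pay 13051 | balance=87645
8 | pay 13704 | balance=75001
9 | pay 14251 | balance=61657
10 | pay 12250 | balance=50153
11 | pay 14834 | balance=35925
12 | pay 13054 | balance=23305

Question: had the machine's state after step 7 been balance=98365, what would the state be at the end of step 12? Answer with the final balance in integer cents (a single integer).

34689

state after step 7 := balance=98365
8 | pay 13704 | balance=85851
9 | pay 14251 | balance=72638
10 | pay 12250 | balance=61266
11 | pay 14834 | balance=47173
12 | pay 13054 | balance=34689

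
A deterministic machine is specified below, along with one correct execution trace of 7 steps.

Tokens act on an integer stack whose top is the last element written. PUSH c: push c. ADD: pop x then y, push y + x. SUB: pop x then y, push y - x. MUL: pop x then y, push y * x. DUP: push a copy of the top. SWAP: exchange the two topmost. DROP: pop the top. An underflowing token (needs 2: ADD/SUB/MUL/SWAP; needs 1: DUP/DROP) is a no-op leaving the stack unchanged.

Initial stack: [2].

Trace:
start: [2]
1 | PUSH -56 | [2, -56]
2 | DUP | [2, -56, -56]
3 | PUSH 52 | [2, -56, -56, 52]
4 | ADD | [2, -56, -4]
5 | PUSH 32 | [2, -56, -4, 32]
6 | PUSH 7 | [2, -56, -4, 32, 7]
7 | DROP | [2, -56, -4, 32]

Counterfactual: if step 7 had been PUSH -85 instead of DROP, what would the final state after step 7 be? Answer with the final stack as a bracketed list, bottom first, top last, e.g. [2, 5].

[2, -56, -4, 32, 7, -85]

(re-executing from step 7 with the substitution; state before step 7: [2, -56, -4, 32, 7])
7 | PUSH -85 | [2, -56, -4, 32, 7, -85]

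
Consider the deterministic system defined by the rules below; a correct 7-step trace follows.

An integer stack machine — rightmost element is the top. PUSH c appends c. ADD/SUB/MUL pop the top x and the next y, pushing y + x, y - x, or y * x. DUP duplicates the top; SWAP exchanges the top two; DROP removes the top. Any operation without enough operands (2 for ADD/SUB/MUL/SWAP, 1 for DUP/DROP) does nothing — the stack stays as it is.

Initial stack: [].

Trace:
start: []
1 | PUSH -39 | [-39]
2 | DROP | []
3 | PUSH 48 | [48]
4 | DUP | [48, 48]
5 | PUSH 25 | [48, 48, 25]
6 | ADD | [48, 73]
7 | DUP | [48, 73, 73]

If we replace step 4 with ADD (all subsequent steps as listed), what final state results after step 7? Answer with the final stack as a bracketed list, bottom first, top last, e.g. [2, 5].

[73, 73]

(re-executing from step 4 with the substitution; state before step 4: [48])
4 | ADD | [48]
5 | PUSH 25 | [48, 25]
6 | ADD | [73]
7 | DUP | [73, 73]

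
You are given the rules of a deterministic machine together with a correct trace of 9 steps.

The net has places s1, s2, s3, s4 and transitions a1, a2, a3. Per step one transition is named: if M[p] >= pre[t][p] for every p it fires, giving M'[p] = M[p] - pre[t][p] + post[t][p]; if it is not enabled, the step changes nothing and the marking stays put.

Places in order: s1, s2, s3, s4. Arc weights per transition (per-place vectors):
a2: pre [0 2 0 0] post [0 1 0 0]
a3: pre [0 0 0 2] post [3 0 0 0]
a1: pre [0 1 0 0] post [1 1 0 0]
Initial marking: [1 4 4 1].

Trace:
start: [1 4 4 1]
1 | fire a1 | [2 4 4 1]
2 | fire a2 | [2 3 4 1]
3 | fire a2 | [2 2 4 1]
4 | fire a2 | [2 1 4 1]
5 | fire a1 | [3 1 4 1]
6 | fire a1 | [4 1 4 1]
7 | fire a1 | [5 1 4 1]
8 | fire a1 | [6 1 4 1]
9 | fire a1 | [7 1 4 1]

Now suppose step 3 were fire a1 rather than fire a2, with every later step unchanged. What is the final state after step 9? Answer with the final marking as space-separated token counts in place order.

8 2 4 1

(re-executing from step 3 with the substitution; state before step 3: [2 3 4 1])
3 | fire a1 | [3 3 4 1]
4 | fire a2 | [3 2 4 1]
5 | fire a1 | [4 2 4 1]
6 | fire a1 | [5 2 4 1]
7 | fire a1 | [6 2 4 1]
8 | fire a1 | [7 2 4 1]
9 | fire a1 | [8 2 4 1]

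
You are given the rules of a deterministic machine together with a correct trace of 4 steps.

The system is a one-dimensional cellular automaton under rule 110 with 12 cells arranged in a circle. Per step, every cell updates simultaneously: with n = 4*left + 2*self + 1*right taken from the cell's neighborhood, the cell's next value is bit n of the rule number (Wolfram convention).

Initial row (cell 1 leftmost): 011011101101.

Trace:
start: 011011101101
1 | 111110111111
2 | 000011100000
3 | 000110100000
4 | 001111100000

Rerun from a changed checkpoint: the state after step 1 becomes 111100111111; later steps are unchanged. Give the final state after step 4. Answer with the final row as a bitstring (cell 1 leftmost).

state after step 1 := 111100111111
2 | 000101100000
3 | 001111100000
4 | 011000100000

011000100000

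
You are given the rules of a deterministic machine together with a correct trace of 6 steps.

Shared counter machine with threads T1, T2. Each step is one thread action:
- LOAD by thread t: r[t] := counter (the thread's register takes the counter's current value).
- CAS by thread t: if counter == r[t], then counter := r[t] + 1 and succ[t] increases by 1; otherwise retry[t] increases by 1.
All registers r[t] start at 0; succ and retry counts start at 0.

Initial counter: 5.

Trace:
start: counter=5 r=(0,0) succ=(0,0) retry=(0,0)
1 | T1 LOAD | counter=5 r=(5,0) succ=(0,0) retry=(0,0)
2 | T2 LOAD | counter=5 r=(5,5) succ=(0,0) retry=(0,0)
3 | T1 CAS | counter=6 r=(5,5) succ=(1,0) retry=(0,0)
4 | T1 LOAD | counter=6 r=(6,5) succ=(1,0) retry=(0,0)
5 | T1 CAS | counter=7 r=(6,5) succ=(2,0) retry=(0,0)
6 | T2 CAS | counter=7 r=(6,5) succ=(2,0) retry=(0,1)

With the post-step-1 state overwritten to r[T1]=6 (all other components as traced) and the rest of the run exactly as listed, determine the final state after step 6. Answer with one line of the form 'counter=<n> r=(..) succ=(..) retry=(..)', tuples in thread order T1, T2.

state after step 1 := counter=5 r=(6,0) succ=(0,0) retry=(0,0)
2 | T2 LOAD | counter=5 r=(6,5) succ=(0,0) retry=(0,0)
3 | T1 CAS | counter=5 r=(6,5) succ=(0,0) retry=(1,0)
4 | T1 LOAD | counter=5 r=(5,5) succ=(0,0) retry=(1,0)
5 | T1 CAS | counter=6 r=(5,5) succ=(1,0) retry=(1,0)
6 | T2 CAS | counter=6 r=(5,5) succ=(1,0) retry=(1,1)

counter=6 r=(5,5) succ=(1,0) retry=(1,1)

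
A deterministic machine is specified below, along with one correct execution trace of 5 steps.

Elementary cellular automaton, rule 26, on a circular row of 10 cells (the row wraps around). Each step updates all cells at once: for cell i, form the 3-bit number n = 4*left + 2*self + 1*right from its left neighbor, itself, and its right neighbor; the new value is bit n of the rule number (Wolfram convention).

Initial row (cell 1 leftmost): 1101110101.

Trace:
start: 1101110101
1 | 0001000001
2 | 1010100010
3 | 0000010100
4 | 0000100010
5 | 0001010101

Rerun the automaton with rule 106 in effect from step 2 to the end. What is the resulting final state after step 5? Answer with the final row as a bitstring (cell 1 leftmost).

(re-executing steps 2..5 under rule 106; state before step 2: 0001000001)
2 | 0010000010
3 | 0100000100
4 | 1000001000
5 | 0000010001

0000010001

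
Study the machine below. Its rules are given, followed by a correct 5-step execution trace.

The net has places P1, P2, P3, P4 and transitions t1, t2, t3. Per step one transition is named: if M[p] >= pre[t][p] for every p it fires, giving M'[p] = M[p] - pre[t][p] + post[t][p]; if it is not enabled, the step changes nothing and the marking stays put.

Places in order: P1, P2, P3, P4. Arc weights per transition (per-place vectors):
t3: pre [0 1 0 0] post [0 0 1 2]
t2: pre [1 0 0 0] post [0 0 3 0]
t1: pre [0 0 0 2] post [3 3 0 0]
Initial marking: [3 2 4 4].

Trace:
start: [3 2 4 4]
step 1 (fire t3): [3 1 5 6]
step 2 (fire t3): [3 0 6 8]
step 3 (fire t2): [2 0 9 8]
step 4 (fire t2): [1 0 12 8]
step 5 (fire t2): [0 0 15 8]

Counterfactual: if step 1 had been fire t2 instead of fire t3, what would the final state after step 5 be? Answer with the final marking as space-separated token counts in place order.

0 1 14 6

(re-executing from step 1 with the substitution; state before step 1: [3 2 4 4])
step 1 (fire t2): [2 2 7 4]
step 2 (fire t3): [2 1 8 6]
step 3 (fire t2): [1 1 11 6]
step 4 (fire t2): [0 1 14 6]
step 5 (fire t2): [0 1 14 6]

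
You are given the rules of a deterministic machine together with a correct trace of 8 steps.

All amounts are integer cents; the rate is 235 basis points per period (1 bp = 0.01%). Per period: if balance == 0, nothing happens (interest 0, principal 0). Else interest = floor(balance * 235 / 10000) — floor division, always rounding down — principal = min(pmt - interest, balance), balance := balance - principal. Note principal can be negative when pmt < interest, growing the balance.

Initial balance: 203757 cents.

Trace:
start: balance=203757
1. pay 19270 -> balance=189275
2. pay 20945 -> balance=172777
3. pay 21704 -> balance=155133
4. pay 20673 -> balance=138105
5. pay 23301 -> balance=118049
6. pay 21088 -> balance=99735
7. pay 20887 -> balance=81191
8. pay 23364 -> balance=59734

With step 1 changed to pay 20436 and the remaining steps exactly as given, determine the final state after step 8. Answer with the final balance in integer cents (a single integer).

(re-executing from step 1 with the substitution; state before step 1: balance=203757)
1. pay 20436 -> balance=188109
2. pay 20945 -> balance=171584
3. pay 21704 -> balance=153912
4. pay 20673 -> balance=136855
5. pay 23301 -> balance=116770
6. pay 21088 -> balance=98426
7. pay 20887 -> balance=79852
8. pay 23364 -> balance=58364

58364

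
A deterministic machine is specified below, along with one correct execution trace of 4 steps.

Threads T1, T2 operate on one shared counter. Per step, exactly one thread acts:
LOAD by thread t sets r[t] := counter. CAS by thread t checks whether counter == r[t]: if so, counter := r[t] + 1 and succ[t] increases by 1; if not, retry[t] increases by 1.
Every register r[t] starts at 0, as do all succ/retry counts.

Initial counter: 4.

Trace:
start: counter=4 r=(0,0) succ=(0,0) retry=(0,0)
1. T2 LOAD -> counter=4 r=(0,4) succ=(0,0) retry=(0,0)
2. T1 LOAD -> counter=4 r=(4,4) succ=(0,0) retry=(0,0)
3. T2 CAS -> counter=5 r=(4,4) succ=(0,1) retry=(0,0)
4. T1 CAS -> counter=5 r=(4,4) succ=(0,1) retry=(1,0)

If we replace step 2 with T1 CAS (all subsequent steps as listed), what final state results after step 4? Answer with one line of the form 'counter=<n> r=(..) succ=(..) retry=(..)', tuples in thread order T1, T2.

counter=5 r=(0,4) succ=(0,1) retry=(2,0)

(re-executing from step 2 with the substitution; state before step 2: counter=4 r=(0,4) succ=(0,0) retry=(0,0))
2. T1 CAS -> counter=4 r=(0,4) succ=(0,0) retry=(1,0)
3. T2 CAS -> counter=5 r=(0,4) succ=(0,1) retry=(1,0)
4. T1 CAS -> counter=5 r=(0,4) succ=(0,1) retry=(2,0)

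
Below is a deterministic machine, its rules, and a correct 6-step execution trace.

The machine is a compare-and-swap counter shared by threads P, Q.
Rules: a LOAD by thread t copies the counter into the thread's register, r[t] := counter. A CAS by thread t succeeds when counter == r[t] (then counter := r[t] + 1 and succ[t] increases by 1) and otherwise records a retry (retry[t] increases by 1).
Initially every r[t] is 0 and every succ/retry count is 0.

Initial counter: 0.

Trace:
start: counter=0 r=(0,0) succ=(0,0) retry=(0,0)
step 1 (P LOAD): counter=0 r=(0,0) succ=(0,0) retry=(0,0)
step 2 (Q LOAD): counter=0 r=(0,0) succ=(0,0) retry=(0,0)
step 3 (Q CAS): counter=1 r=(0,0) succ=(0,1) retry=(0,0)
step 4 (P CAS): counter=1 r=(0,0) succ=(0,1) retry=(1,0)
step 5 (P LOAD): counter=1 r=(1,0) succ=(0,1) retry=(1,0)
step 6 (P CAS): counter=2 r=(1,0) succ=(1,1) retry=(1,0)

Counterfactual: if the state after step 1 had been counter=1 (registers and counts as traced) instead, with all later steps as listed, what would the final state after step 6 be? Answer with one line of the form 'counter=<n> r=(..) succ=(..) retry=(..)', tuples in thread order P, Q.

state after step 1 := counter=1 r=(0,0) succ=(0,0) retry=(0,0)
step 2 (Q LOAD): counter=1 r=(0,1) succ=(0,0) retry=(0,0)
step 3 (Q CAS): counter=2 r=(0,1) succ=(0,1) retry=(0,0)
step 4 (P CAS): counter=2 r=(0,1) succ=(0,1) retry=(1,0)
step 5 (P LOAD): counter=2 r=(2,1) succ=(0,1) retry=(1,0)
step 6 (P CAS): counter=3 r=(2,1) succ=(1,1) retry=(1,0)

counter=3 r=(2,1) succ=(1,1) retry=(1,0)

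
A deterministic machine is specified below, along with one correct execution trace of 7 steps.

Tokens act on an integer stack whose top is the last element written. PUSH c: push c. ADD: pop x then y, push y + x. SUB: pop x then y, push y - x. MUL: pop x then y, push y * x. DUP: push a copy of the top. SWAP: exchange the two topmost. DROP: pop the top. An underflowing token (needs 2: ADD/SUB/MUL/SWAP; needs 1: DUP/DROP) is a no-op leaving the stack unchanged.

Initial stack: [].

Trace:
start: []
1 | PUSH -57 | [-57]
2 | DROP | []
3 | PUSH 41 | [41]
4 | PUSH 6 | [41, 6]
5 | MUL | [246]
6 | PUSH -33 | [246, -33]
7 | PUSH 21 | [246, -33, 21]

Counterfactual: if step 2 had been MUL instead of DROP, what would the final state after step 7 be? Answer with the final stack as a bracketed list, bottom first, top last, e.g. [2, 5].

(re-executing from step 2 with the substitution; state before step 2: [-57])
2 | MUL | [-57]
3 | PUSH 41 | [-57, 41]
4 | PUSH 6 | [-57, 41, 6]
5 | MUL | [-57, 246]
6 | PUSH -33 | [-57, 246, -33]
7 | PUSH 21 | [-57, 246, -33, 21]

[-57, 246, -33, 21]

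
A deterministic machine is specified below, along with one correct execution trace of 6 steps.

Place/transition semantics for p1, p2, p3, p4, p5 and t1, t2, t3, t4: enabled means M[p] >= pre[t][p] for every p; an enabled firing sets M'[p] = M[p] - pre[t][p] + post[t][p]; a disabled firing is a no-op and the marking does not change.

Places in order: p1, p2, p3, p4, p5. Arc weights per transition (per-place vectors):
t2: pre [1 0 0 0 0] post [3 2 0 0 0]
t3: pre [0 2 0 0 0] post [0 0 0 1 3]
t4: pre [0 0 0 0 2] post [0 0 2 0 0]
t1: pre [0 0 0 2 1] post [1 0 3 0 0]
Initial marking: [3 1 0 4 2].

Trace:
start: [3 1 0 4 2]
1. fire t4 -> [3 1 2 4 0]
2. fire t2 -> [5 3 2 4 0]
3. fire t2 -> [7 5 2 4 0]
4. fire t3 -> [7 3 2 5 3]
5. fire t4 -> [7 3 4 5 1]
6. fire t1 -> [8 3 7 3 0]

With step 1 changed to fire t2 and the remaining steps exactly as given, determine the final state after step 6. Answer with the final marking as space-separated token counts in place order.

(re-executing from step 1 with the substitution; state before step 1: [3 1 0 4 2])
1. fire t2 -> [5 3 0 4 2]
2. fire t2 -> [7 5 0 4 2]
3. fire t2 -> [9 7 0 4 2]
4. fire t3 -> [9 5 0 5 5]
5. fire t4 -> [9 5 2 5 3]
6. fire t1 -> [10 5 5 3 2]

10 5 5 3 2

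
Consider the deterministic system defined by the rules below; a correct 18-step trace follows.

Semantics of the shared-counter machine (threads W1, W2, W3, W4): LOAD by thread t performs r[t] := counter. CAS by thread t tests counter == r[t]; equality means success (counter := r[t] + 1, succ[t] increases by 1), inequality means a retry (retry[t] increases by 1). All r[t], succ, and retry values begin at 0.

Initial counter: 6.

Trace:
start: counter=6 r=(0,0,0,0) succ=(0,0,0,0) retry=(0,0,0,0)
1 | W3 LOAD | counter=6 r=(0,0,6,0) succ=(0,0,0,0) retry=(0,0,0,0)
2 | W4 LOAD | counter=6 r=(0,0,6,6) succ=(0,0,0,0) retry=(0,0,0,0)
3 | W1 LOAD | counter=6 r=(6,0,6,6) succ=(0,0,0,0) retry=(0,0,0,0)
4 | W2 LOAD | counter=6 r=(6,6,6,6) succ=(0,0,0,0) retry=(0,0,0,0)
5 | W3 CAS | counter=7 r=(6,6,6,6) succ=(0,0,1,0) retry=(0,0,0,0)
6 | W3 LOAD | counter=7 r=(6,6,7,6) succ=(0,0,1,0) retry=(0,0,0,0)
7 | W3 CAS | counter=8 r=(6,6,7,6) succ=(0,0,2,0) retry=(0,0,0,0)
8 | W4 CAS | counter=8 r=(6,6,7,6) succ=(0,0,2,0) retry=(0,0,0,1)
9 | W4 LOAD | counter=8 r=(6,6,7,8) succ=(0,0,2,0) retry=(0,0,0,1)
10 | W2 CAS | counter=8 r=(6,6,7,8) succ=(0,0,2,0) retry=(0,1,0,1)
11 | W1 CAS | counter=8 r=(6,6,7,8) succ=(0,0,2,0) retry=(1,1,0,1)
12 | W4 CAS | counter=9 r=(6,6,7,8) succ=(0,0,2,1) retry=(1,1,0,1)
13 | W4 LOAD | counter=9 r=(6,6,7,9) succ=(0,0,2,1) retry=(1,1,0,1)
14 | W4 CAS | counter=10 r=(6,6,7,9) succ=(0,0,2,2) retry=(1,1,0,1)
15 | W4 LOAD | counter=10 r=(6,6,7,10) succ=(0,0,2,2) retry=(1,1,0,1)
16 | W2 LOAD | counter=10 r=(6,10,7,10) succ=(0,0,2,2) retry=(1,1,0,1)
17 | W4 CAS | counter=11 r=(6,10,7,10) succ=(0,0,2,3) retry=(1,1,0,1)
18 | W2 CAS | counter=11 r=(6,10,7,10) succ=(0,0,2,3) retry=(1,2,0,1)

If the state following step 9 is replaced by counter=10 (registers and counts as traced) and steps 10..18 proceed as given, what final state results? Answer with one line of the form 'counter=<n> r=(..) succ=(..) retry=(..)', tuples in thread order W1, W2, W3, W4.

counter=12 r=(6,11,7,11) succ=(0,0,2,2) retry=(1,2,0,2)

state after step 9 := counter=10 r=(6,6,7,8) succ=(0,0,2,0) retry=(0,0,0,1)
10 | W2 CAS | counter=10 r=(6,6,7,8) succ=(0,0,2,0) retry=(0,1,0,1)
11 | W1 CAS | counter=10 r=(6,6,7,8) succ=(0,0,2,0) retry=(1,1,0,1)
12 | W4 CAS | counter=10 r=(6,6,7,8) succ=(0,0,2,0) retry=(1,1,0,2)
13 | W4 LOAD | counter=10 r=(6,6,7,10) succ=(0,0,2,0) retry=(1,1,0,2)
14 | W4 CAS | counter=11 r=(6,6,7,10) succ=(0,0,2,1) retry=(1,1,0,2)
15 | W4 LOAD | counter=11 r=(6,6,7,11) succ=(0,0,2,1) retry=(1,1,0,2)
16 | W2 LOAD | counter=11 r=(6,11,7,11) succ=(0,0,2,1) retry=(1,1,0,2)
17 | W4 CAS | counter=12 r=(6,11,7,11) succ=(0,0,2,2) retry=(1,1,0,2)
18 | W2 CAS | counter=12 r=(6,11,7,11) succ=(0,0,2,2) retry=(1,2,0,2)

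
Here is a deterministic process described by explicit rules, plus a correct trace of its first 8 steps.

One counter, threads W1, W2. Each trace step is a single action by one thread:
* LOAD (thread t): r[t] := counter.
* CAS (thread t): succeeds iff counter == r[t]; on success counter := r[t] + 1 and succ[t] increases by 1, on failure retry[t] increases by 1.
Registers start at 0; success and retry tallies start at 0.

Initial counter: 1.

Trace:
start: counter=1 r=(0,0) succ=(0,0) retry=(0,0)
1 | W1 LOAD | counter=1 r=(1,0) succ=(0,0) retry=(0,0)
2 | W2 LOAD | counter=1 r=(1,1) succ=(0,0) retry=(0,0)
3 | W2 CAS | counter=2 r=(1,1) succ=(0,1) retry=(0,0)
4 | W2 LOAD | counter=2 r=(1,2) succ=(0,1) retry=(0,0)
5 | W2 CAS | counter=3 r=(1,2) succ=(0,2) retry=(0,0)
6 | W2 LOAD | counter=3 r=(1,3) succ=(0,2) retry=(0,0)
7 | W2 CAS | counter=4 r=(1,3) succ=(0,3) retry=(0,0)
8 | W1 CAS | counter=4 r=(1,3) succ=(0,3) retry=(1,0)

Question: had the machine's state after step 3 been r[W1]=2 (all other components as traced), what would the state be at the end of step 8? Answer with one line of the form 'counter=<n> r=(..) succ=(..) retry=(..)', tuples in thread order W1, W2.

counter=4 r=(2,3) succ=(0,3) retry=(1,0)

state after step 3 := counter=2 r=(2,1) succ=(0,1) retry=(0,0)
4 | W2 LOAD | counter=2 r=(2,2) succ=(0,1) retry=(0,0)
5 | W2 CAS | counter=3 r=(2,2) succ=(0,2) retry=(0,0)
6 | W2 LOAD | counter=3 r=(2,3) succ=(0,2) retry=(0,0)
7 | W2 CAS | counter=4 r=(2,3) succ=(0,3) retry=(0,0)
8 | W1 CAS | counter=4 r=(2,3) succ=(0,3) retry=(1,0)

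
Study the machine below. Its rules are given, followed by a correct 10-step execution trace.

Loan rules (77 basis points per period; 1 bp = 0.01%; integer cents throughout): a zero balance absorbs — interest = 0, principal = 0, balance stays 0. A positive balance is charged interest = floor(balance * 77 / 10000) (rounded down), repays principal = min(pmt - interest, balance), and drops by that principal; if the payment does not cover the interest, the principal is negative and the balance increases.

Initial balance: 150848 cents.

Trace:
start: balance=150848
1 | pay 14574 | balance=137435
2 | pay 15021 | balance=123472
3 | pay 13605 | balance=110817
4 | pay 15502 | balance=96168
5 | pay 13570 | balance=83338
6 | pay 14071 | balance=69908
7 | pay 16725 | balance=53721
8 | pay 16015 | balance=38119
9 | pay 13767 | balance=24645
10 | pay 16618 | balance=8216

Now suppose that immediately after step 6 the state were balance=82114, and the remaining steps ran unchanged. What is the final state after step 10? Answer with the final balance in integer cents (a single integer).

state after step 6 := balance=82114
7 | pay 16725 | balance=66021
8 | pay 16015 | balance=50514
9 | pay 13767 | balance=37135
10 | pay 16618 | balance=20802

20802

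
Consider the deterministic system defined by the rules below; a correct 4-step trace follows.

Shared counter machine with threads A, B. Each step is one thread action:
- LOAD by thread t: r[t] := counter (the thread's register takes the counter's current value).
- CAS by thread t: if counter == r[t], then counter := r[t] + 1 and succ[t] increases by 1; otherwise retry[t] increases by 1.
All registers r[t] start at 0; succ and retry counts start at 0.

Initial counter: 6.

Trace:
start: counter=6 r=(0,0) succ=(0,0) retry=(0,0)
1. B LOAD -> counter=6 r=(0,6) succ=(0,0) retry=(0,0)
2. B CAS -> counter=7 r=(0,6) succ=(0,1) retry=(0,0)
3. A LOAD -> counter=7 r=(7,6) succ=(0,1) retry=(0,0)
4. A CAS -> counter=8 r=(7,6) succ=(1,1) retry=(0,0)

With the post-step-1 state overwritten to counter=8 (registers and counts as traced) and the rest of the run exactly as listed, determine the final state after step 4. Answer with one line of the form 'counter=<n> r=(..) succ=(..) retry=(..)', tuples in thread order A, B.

state after step 1 := counter=8 r=(0,6) succ=(0,0) retry=(0,0)
2. B CAS -> counter=8 r=(0,6) succ=(0,0) retry=(0,1)
3. A LOAD -> counter=8 r=(8,6) succ=(0,0) retry=(0,1)
4. A CAS -> counter=9 r=(8,6) succ=(1,0) retry=(0,1)

counter=9 r=(8,6) succ=(1,0) retry=(0,1)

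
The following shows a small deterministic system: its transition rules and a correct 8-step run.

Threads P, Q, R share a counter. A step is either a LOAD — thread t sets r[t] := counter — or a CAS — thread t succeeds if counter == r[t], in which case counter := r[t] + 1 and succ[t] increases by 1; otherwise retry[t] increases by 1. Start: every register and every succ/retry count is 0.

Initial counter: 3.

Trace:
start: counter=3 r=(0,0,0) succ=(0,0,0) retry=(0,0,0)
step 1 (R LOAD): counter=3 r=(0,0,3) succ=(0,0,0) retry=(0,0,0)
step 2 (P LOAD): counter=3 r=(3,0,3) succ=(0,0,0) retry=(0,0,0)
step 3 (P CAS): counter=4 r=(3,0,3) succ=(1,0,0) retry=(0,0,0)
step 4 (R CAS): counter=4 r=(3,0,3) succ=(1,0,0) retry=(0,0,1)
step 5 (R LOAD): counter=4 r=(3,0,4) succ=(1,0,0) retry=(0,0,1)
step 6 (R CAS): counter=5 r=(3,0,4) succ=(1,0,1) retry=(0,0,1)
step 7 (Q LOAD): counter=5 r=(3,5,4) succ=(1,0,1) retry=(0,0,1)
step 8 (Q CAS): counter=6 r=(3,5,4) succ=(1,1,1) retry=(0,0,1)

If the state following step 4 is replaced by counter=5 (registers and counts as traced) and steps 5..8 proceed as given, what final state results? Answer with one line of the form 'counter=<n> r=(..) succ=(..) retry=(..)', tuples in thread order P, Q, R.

counter=7 r=(3,6,5) succ=(1,1,1) retry=(0,0,1)

state after step 4 := counter=5 r=(3,0,3) succ=(1,0,0) retry=(0,0,1)
step 5 (R LOAD): counter=5 r=(3,0,5) succ=(1,0,0) retry=(0,0,1)
step 6 (R CAS): counter=6 r=(3,0,5) succ=(1,0,1) retry=(0,0,1)
step 7 (Q LOAD): counter=6 r=(3,6,5) succ=(1,0,1) retry=(0,0,1)
step 8 (Q CAS): counter=7 r=(3,6,5) succ=(1,1,1) retry=(0,0,1)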